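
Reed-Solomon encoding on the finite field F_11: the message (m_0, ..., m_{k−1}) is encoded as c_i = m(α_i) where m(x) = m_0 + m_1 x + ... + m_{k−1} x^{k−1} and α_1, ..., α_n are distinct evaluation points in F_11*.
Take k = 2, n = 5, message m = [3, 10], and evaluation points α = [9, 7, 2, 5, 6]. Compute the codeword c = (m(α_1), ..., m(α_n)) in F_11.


c = [5, 7, 1, 9, 8]

Message polynomial: m(x) = 3 + 10·x (mod 11).
For each evaluation point α_i, compute m(α_i) mod 11:
  α_1 = 9: Horner steps 10 → 5, so m(9) = 5.
  α_2 = 7: Horner steps 10 → 7, so m(7) = 7.
  α_3 = 2: Horner steps 10 → 1, so m(2) = 1.
  α_4 = 5: Horner steps 10 → 9, so m(5) = 9.
  α_5 = 6: Horner steps 10 → 8, so m(6) = 8.
Codeword c = [5, 7, 1, 9, 8] ∈ F_11^5.


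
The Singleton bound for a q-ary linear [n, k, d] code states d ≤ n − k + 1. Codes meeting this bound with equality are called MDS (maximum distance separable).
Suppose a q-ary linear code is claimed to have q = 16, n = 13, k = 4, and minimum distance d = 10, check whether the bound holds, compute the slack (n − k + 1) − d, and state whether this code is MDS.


Singleton RHS = n − k + 1 = 10, slack = 0, bound satisfied, MDS.

Singleton bound: d ≤ n − k + 1.
Here n = 13, k = 4, so n − k + 1 = 10.
Given d = 10, check d ≤ 10: YES.
Slack = (n − k + 1) − d = 0.
The code is MDS (slack = 0).
Description: the claimed parameters are [13, 4, 10]_16; such a code would be MDS (meets Singleton bound).


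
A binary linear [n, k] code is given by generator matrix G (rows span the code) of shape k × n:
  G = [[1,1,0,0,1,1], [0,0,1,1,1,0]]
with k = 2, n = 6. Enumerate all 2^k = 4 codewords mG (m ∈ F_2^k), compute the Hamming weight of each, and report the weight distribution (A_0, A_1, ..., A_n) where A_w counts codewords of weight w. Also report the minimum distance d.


Weight distribution: A_0 = 1, A_3 = 1, A_4 = 1, A_5 = 1. Minimum distance d = 3.

Enumerate all 2^2 = 4 messages m ∈ F_2^2.
For each, compute codeword c = mG in F_2^6, then tally its weight.
  m = 00 → c = 000000, weight = 0.
  m = 10 → c = 110011, weight = 4.
  m = 01 → c = 001110, weight = 3.
  m = 11 → c = 111101, weight = 5.
Tally weights:
  weight 0: 1 codewords.
  weight 3: 1 codewords.
  weight 4: 1 codewords.
  weight 5: 1 codewords.
Minimum distance d = smallest w > 0 with A_w > 0 = 3.
Sanity: Σ A_w = 4 = 2^2 = 4 ✓.


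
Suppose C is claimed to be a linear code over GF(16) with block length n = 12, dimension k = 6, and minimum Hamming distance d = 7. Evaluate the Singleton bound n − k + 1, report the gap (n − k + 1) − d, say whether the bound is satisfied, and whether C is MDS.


Singleton RHS = n − k + 1 = 7, slack = 0, bound satisfied, MDS.

Singleton bound: d ≤ n − k + 1.
Here n = 12, k = 6, so n − k + 1 = 7.
Given d = 7, check d ≤ 7: YES.
Slack = (n − k + 1) − d = 0.
The code is MDS (slack = 0).
Description: the claimed parameters are [12, 6, 7]_16; such a code would be MDS (meets Singleton bound).


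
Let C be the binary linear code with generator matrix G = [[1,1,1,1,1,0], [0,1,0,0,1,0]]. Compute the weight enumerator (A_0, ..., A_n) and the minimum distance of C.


Weight distribution: A_0 = 1, A_2 = 1, A_3 = 1, A_5 = 1. Minimum distance d = 2.

Enumerate all 2^2 = 4 messages m ∈ F_2^2.
For each, compute codeword c = mG in F_2^6, then tally its weight.
  m = 00 → c = 000000, weight = 0.
  m = 10 → c = 111110, weight = 5.
  m = 01 → c = 010010, weight = 2.
  m = 11 → c = 101100, weight = 3.
Tally weights:
  weight 0: 1 codewords.
  weight 2: 1 codewords.
  weight 3: 1 codewords.
  weight 5: 1 codewords.
Minimum distance d = smallest w > 0 with A_w > 0 = 2.
Sanity: Σ A_w = 4 = 2^2 = 4 ✓.


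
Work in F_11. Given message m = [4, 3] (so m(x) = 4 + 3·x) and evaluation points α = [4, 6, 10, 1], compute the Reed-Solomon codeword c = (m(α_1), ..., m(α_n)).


c = [5, 0, 1, 7]

Message polynomial: m(x) = 4 + 3·x (mod 11).
For each evaluation point α_i, compute m(α_i) mod 11:
  α_1 = 4: Horner steps 3 → 5, so m(4) = 5.
  α_2 = 6: Horner steps 3 → 0, so m(6) = 0.
  α_3 = 10: Horner steps 3 → 1, so m(10) = 1.
  α_4 = 1: Horner steps 3 → 7, so m(1) = 7.
Codeword c = [5, 0, 1, 7] ∈ F_11^4.


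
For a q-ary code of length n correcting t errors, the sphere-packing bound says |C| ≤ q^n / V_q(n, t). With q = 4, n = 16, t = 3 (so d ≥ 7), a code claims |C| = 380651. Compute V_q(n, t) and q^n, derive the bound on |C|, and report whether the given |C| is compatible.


V_q(n, t) = 16249, q^n = 4294967296, Hamming bound = 264321, |C| = 380651 > bound (violated).

Step 1: Compute V_q(n, t) = Σ_{j=0}^3 C(n, j) (q−1)^j.
  j = 0: C(16,0)·(3)^0 = 1·1 = 1.
  j = 1: C(16,1)·(3)^1 = 16·3 = 48.
  j = 2: C(16,2)·(3)^2 = 120·9 = 1080.
  j = 3: C(16,3)·(3)^3 = 560·27 = 15120.
  V_q(n, t) = 1 + 48 + 1080 + 15120 = 16249.
Step 2: q^n = 4^16 = 4294967296.
Step 3: Hamming bound ⌊q^n / V_q(n,t)⌋ = ⌊4294967296/16249⌋ = 264321.
Step 4: Compare |C| = 380651 to 264321: violated.
The claimed |C| lies above the Hamming bound, so no 4-ary code of length 16 with d ≥ 7 can have 380651 codewords.


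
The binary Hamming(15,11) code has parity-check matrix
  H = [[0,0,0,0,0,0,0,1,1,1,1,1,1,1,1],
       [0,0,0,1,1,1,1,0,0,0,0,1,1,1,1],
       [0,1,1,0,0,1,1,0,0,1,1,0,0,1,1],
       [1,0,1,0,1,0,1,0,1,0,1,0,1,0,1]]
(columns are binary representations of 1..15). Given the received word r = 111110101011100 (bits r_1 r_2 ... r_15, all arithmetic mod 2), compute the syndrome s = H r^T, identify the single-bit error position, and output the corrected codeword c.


s = (0, 1, 0, 1)^T, error position = 5, corrected codeword c = 111100101011100

Compute s = H r^T mod 2 one row at a time:
  s_1 = 0 + 1 + 0 + 1 + 1 + 1 + 0 + 0 = 4 ≡ 0 (mod 2).
  s_2 = 1 + 1 + 0 + 1 + 1 + 1 + 0 + 0 = 5 ≡ 1 (mod 2).
  s_3 = 1 + 1 + 0 + 1 + 0 + 1 + 0 + 0 = 4 ≡ 0 (mod 2).
  s_4 = 1 + 1 + 1 + 1 + 1 + 1 + 1 + 0 = 7 ≡ 1 (mod 2).
s = (0, 1, 0, 1)^T — this equals column 5 of H (binary 0101), so error is at position 5.
Correct: flip bit 5 of r = 111110101011100 to get c = 111100101011100.


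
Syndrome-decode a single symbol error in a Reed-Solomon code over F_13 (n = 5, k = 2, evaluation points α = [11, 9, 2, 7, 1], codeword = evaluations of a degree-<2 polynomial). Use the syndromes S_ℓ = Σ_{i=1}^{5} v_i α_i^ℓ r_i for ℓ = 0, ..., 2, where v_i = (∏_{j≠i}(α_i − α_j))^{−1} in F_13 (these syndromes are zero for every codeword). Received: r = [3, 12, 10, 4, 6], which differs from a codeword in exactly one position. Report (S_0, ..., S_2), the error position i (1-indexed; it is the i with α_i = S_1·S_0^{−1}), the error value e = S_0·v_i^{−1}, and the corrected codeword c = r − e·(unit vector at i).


S = (7, 12, 2), error at position 1, error magnitude e = 9, c = [7, 12, 10, 4, 6].

Step 1: column multipliers v_i = (∏_{j≠i}(α_i − α_j))^{−1} mod 13.
  i = 1 (α = 11): (11−9)(11−2)(11−7)(11−1) = 2·9·4·10 = 720 ≡ 5, so v_1 = 5^{−1} = 8 (mod 13).
  i = 2 (α = 9): (9−11)(9−2)(9−7)(9−1) = (−2)·7·2·8 = −224 ≡ 10, so v_2 = 10^{−1} = 4 (mod 13).
  i = 3 (α = 2): (2−11)(2−9)(2−7)(2−1) = (−9)·(−7)·(−5)·1 = −315 ≡ 10, so v_3 = 10^{−1} = 4 (mod 13).
  i = 4 (α = 7): (7−11)(7−9)(7−2)(7−1) = (−4)·(−2)·5·6 = 240 ≡ 6, so v_4 = 6^{−1} = 11 (mod 13).
  i = 5 (α = 1): (1−11)(1−9)(1−2)(1−7) = (−10)·(−8)·(−1)·(−6) = 480 ≡ 12, so v_5 = 12^{−1} = 12 (mod 13).
  v = [8, 4, 4, 11, 12].
Step 2: syndromes of r = [3, 12, 10, 4, 6] (all sums mod 13).
  S_0 = Σ v_i r_i = 8·3 + 4·12 + 4·10 + 11·4 + 12·6 = 228 ≡ 7.
  S_1 = Σ v_i α_i r_i = 8·11·3 + 4·9·12 + 4·2·10 + 11·7·4 + 12·1·6 = 1156 ≡ 12.
  α_i^2 mod 13 = [4, 3, 4, 10, 1].
  S_2 = Σ v_i α_i^2 r_i = 8·4·3 + 4·3·12 + 4·4·10 + 11·10·4 + 12·1·6 = 912 ≡ 2.
  S = (7, 12, 2) ≠ 0, so r is not a codeword (an error is present).
Step 3: locate the error. For a single error e at position i, S_ℓ = v_i·e·α_i^ℓ, so α_err = S_1/S_0.
  S_0^{−1} = 7^{−1} = 2 (mod 13), so α_err = 12·2 = 24 ≡ 11 = α_1. Error position i = 1.
  Consistency check: S_2/S_1 = 2·12 = 24 ≡ 11 = α_err ✓ (single-error assumption holds).
Step 4: error magnitude e = S_0/v_1 = S_0·∏_{j≠1}(α_1 − α_j) = 7·5 = 35 ≡ 9 (mod 13).
Step 5: correct position 1: c_1 = r_1 − e = 3 − 9 ≡ 7 (mod 13). Hence c = [7, 12, 10, 4, 6].
  Check: interpolating c through the α_i gives m(x) = 2 + 4·x (degree < 2) with m(α_i) = c_i for every i, so c is indeed a codeword.


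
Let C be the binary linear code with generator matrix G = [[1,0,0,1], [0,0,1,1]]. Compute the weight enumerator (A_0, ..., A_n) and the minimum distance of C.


Weight distribution: A_0 = 1, A_2 = 3. Minimum distance d = 2.

Enumerate all 2^2 = 4 messages m ∈ F_2^2.
For each, compute codeword c = mG in F_2^4, then tally its weight.
  m = 00 → c = 0000, weight = 0.
  m = 10 → c = 1001, weight = 2.
  m = 01 → c = 0011, weight = 2.
  m = 11 → c = 1010, weight = 2.
Tally weights:
  weight 0: 1 codewords.
  weight 2: 3 codewords.
Minimum distance d = smallest w > 0 with A_w > 0 = 2.
Sanity: Σ A_w = 4 = 2^2 = 4 ✓.


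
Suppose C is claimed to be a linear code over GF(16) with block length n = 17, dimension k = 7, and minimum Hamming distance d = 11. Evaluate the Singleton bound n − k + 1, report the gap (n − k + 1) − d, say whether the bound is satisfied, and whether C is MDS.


Singleton RHS = n − k + 1 = 11, slack = 0, bound satisfied, MDS.

Singleton bound: d ≤ n − k + 1.
Here n = 17, k = 7, so n − k + 1 = 11.
Given d = 11, check d ≤ 11: YES.
Slack = (n − k + 1) − d = 0.
The code is MDS (slack = 0).
Description: the claimed parameters are [17, 7, 11]_16; such a code would be MDS (meets Singleton bound).


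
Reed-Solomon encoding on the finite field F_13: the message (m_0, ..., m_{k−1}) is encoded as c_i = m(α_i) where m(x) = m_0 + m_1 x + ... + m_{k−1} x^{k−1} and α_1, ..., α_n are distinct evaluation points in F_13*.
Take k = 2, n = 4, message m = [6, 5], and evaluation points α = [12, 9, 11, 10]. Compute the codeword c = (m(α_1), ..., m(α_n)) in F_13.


c = [1, 12, 9, 4]

Message polynomial: m(x) = 6 + 5·x (mod 13).
For each evaluation point α_i, compute m(α_i) mod 13:
  α_1 = 12: Horner steps 5 → 1, so m(12) = 1.
  α_2 = 9: Horner steps 5 → 12, so m(9) = 12.
  α_3 = 11: Horner steps 5 → 9, so m(11) = 9.
  α_4 = 10: Horner steps 5 → 4, so m(10) = 4.
Codeword c = [1, 12, 9, 4] ∈ F_13^4.


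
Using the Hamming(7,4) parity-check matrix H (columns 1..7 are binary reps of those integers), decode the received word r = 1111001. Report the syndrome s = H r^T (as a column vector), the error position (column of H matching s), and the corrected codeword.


s = (0, 1, 1)^T, error position = 3, corrected codeword c = 1101001

Compute s = H r^T mod 2 one row at a time:
  s_1 = 1 + 0 + 0 + 1 = 2 ≡ 0 (mod 2).
  s_2 = 1 + 1 + 0 + 1 = 3 ≡ 1 (mod 2).
  s_3 = 1 + 1 + 0 + 1 = 3 ≡ 1 (mod 2).
s = (0, 1, 1)^T — this equals column 3 of H (binary 011), so error is at position 3.
Correct: flip bit 3 of r = 1111001 to get c = 1101001.


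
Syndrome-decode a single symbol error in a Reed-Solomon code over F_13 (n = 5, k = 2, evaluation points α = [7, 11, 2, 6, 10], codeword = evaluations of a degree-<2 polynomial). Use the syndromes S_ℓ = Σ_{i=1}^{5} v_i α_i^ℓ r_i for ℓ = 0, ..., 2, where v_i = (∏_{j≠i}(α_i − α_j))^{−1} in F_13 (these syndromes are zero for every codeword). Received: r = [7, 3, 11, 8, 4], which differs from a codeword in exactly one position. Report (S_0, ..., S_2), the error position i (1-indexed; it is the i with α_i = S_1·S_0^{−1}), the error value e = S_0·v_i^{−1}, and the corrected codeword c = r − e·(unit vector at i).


S = (9, 5, 10), error at position 3, error magnitude e = 12, c = [7, 3, 12, 8, 4].

Step 1: column multipliers v_i = (∏_{j≠i}(α_i − α_j))^{−1} mod 13.
  i = 1 (α = 7): (7−11)(7−2)(7−6)(7−10) = (−4)·5·1·(−3) = 60 ≡ 8, so v_1 = 8^{−1} = 5 (mod 13).
  i = 2 (α = 11): (11−7)(11−2)(11−6)(11−10) = 4·9·5·1 = 180 ≡ 11, so v_2 = 11^{−1} = 6 (mod 13).
  i = 3 (α = 2): (2−7)(2−11)(2−6)(2−10) = (−5)·(−9)·(−4)·(−8) = 1440 ≡ 10, so v_3 = 10^{−1} = 4 (mod 13).
  i = 4 (α = 6): (6−7)(6−11)(6−2)(6−10) = (−1)·(−5)·4·(−4) = −80 ≡ 11, so v_4 = 11^{−1} = 6 (mod 13).
  i = 5 (α = 10): (10−7)(10−11)(10−2)(10−6) = 3·(−1)·8·4 = −96 ≡ 8, so v_5 = 8^{−1} = 5 (mod 13).
  v = [5, 6, 4, 6, 5].
Step 2: syndromes of r = [7, 3, 11, 8, 4] (all sums mod 13).
  S_0 = Σ v_i r_i = 5·7 + 6·3 + 4·11 + 6·8 + 5·4 = 165 ≡ 9.
  S_1 = Σ v_i α_i r_i = 5·7·7 + 6·11·3 + 4·2·11 + 6·6·8 + 5·10·4 = 1019 ≡ 5.
  α_i^2 mod 13 = [10, 4, 4, 10, 9].
  S_2 = Σ v_i α_i^2 r_i = 5·10·7 + 6·4·3 + 4·4·11 + 6·10·8 + 5·9·4 = 1258 ≡ 10.
  S = (9, 5, 10) ≠ 0, so r is not a codeword (an error is present).
Step 3: locate the error. For a single error e at position i, S_ℓ = v_i·e·α_i^ℓ, so α_err = S_1/S_0.
  S_0^{−1} = 9^{−1} = 3 (mod 13), so α_err = 5·3 = 15 ≡ 2 = α_3. Error position i = 3.
  Consistency check: S_2/S_1 = 10·8 = 80 ≡ 2 = α_err ✓ (single-error assumption holds).
Step 4: error magnitude e = S_0/v_3 = S_0·∏_{j≠3}(α_3 − α_j) = 9·10 = 90 ≡ 12 (mod 13).
Step 5: correct position 3: c_3 = r_3 − e = 11 − 12 ≡ 12 (mod 13). Hence c = [7, 3, 12, 8, 4].
  Check: interpolating c through the α_i gives m(x) = 1 + 12·x (degree < 2) with m(α_i) = c_i for every i, so c is indeed a codeword.


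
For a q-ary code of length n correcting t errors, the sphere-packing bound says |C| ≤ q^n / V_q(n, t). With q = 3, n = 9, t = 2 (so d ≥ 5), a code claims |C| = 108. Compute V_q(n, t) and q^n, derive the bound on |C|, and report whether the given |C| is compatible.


V_q(n, t) = 163, q^n = 19683, Hamming bound = 120, |C| = 108 ≤ bound (satisfied).

Step 1: Compute V_q(n, t) = Σ_{j=0}^2 C(n, j) (q−1)^j.
  j = 0: C(9,0)·(2)^0 = 1·1 = 1.
  j = 1: C(9,1)·(2)^1 = 9·2 = 18.
  j = 2: C(9,2)·(2)^2 = 36·4 = 144.
  V_q(n, t) = 1 + 18 + 144 = 163.
Step 2: q^n = 3^9 = 19683.
Step 3: Hamming bound ⌊q^n / V_q(n,t)⌋ = ⌊19683/163⌋ = 120.
Step 4: Compare |C| = 108 to 120: satisfied.
The claimed |C| lies below the Hamming bound.


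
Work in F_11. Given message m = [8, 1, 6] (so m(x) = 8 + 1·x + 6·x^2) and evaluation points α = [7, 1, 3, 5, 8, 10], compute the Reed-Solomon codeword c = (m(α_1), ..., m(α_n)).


c = [1, 4, 10, 9, 4, 2]

Message polynomial: m(x) = 8 + 1·x + 6·x^2 (mod 11).
For each evaluation point α_i, compute m(α_i) mod 11:
  α_1 = 7: Horner steps 6 → 10 → 1, so m(7) = 1.
  α_2 = 1: Horner steps 6 → 7 → 4, so m(1) = 4.
  α_3 = 3: Horner steps 6 → 8 → 10, so m(3) = 10.
  α_4 = 5: Horner steps 6 → 9 → 9, so m(5) = 9.
  α_5 = 8: Horner steps 6 → 5 → 4, so m(8) = 4.
  α_6 = 10: Horner steps 6 → 6 → 2, so m(10) = 2.
Codeword c = [1, 4, 10, 9, 4, 2] ∈ F_11^6.


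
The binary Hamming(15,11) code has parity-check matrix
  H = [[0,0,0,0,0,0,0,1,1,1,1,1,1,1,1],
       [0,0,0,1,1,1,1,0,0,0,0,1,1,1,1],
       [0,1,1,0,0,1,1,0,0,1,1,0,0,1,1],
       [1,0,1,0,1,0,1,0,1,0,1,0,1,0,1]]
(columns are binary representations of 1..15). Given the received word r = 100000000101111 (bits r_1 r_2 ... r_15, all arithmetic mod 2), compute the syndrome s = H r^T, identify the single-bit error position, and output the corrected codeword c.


s = (1, 0, 1, 1)^T, error position = 11, corrected codeword c = 100000000111111

Compute s = H r^T mod 2 one row at a time:
  s_1 = 0 + 0 + 1 + 0 + 1 + 1 + 1 + 1 = 5 ≡ 1 (mod 2).
  s_2 = 0 + 0 + 0 + 0 + 1 + 1 + 1 + 1 = 4 ≡ 0 (mod 2).
  s_3 = 0 + 0 + 0 + 0 + 1 + 0 + 1 + 1 = 3 ≡ 1 (mod 2).
  s_4 = 1 + 0 + 0 + 0 + 0 + 0 + 1 + 1 = 3 ≡ 1 (mod 2).
s = (1, 0, 1, 1)^T — this equals column 11 of H (binary 1011), so error is at position 11.
Correct: flip bit 11 of r = 100000000101111 to get c = 100000000111111.


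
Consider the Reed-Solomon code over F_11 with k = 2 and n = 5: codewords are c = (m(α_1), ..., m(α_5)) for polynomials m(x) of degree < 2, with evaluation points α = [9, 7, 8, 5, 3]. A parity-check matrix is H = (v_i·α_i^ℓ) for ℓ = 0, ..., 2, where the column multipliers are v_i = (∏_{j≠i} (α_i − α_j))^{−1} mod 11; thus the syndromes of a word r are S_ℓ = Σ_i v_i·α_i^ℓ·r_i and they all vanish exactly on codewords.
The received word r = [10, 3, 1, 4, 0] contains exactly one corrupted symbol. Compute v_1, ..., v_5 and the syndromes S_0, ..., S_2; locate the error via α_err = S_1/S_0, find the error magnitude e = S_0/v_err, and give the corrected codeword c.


S = (9, 1, 5), error at position 4, error magnitude e = 8, c = [10, 3, 1, 7, 0].

Step 1: column multipliers v_i = (∏_{j≠i}(α_i − α_j))^{−1} mod 11.
  i = 1 (α = 9): (9−7)(9−8)(9−5)(9−3) = 2·1·4·6 = 48 ≡ 4, so v_1 = 4^{−1} = 3 (mod 11).
  i = 2 (α = 7): (7−9)(7−8)(7−5)(7−3) = (−2)·(−1)·2·4 = 16 ≡ 5, so v_2 = 5^{−1} = 9 (mod 11).
  i = 3 (α = 8): (8−9)(8−7)(8−5)(8−3) = (−1)·1·3·5 = −15 ≡ 7, so v_3 = 7^{−1} = 8 (mod 11).
  i = 4 (α = 5): (5−9)(5−7)(5−8)(5−3) = (−4)·(−2)·(−3)·2 = −48 ≡ 7, so v_4 = 7^{−1} = 8 (mod 11).
  i = 5 (α = 3): (3−9)(3−7)(3−8)(3−5) = (−6)·(−4)·(−5)·(−2) = 240 ≡ 9, so v_5 = 9^{−1} = 5 (mod 11).
  v = [3, 9, 8, 8, 5].
Step 2: syndromes of r = [10, 3, 1, 4, 0] (all sums mod 11).
  S_0 = Σ v_i r_i = 3·10 + 9·3 + 8·1 + 8·4 + 5·0 = 97 ≡ 9.
  S_1 = Σ v_i α_i r_i = 3·9·10 + 9·7·3 + 8·8·1 + 8·5·4 + 5·3·0 = 683 ≡ 1.
  α_i^2 mod 11 = [4, 5, 9, 3, 9].
  S_2 = Σ v_i α_i^2 r_i = 3·4·10 + 9·5·3 + 8·9·1 + 8·3·4 + 5·9·0 = 423 ≡ 5.
  S = (9, 1, 5) ≠ 0, so r is not a codeword (an error is present).
Step 3: locate the error. For a single error e at position i, S_ℓ = v_i·e·α_i^ℓ, so α_err = S_1/S_0.
  S_0^{−1} = 9^{−1} = 5 (mod 11), so α_err = 1·5 = 5 ≡ 5 = α_4. Error position i = 4.
  Consistency check: S_2/S_1 = 5·1 = 5 ≡ 5 = α_err ✓ (single-error assumption holds).
Step 4: error magnitude e = S_0/v_4 = S_0·∏_{j≠4}(α_4 − α_j) = 9·7 = 63 ≡ 8 (mod 11).
Step 5: correct position 4: c_4 = r_4 − e = 4 − 8 ≡ 7 (mod 11). Hence c = [10, 3, 1, 7, 0].
  Check: interpolating c through the α_i gives m(x) = 6 + 9·x (degree < 2) with m(α_i) = c_i for every i, so c is indeed a codeword.


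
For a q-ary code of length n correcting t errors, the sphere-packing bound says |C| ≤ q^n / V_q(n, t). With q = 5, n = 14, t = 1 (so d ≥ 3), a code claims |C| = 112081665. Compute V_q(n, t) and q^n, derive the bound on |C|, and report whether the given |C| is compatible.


V_q(n, t) = 57, q^n = 6103515625, Hamming bound = 107079221, |C| = 112081665 > bound (violated).

Step 1: Compute V_q(n, t) = Σ_{j=0}^1 C(n, j) (q−1)^j.
  j = 0: C(14,0)·(4)^0 = 1·1 = 1.
  j = 1: C(14,1)·(4)^1 = 14·4 = 56.
  V_q(n, t) = 1 + 56 = 57.
Step 2: q^n = 5^14 = 6103515625.
Step 3: Hamming bound ⌊q^n / V_q(n,t)⌋ = ⌊6103515625/57⌋ = 107079221.
Step 4: Compare |C| = 112081665 to 107079221: violated.
The claimed |C| lies above the Hamming bound, so no 5-ary code of length 14 with d ≥ 3 can have 112081665 codewords.


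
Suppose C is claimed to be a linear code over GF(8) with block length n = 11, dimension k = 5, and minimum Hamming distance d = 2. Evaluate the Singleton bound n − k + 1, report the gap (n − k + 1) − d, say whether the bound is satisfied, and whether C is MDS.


Singleton RHS = n − k + 1 = 7, slack = 5, bound satisfied, not MDS.

Singleton bound: d ≤ n − k + 1.
Here n = 11, k = 5, so n − k + 1 = 7.
Given d = 2, check d ≤ 7: YES.
Slack = (n − k + 1) − d = 5.
The code is NOT MDS (slack = 5 > 0).
Description: the claimed parameters are [11, 5, 2]_8; such a code would be non-MDS.


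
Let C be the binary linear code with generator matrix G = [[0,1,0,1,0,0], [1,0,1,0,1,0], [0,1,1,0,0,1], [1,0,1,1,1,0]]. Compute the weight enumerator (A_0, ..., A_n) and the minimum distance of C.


Weight distribution: A_0 = 1, A_1 = 2, A_2 = 2, A_3 = 4, A_4 = 5, A_5 = 2. Minimum distance d = 1.

Enumerate all 2^4 = 16 messages m ∈ F_2^4.
For each, compute codeword c = mG in F_2^6, then tally its weight.
  m = 0000 → c = 000000, weight = 0.
  m = 1000 → c = 010100, weight = 2.
  m = 0100 → c = 101010, weight = 3.
  m = 1100 → c = 111110, weight = 5.
  m = 0010 → c = 011001, weight = 3.
  m = 1010 → c = 001101, weight = 3.
  m = 0110 → c = 110011, weight = 4.
  m = 1110 → c = 100111, weight = 4.
  m = 0001 → c = 101110, weight = 4.
  m = 1001 → c = 111010, weight = 4.
  m = 0101 → c = 000100, weight = 1.
  m = 1101 → c = 010000, weight = 1.
  m = 0011 → c = 110111, weight = 5.
  m = 1011 → c = 100011, weight = 3.
  m = 0111 → c = 011101, weight = 4.
  m = 1111 → c = 001001, weight = 2.
Tally weights:
  weight 0: 1 codewords.
  weight 1: 2 codewords.
  weight 2: 2 codewords.
  weight 3: 4 codewords.
  weight 4: 5 codewords.
  weight 5: 2 codewords.
Minimum distance d = smallest w > 0 with A_w > 0 = 1.
Sanity: Σ A_w = 16 = 2^4 = 16 ✓.


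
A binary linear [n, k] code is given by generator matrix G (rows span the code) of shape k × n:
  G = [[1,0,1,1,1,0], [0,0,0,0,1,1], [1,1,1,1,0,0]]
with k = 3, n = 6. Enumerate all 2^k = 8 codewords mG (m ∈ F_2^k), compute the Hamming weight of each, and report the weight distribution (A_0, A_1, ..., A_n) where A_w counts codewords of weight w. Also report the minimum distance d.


Weight distribution: A_0 = 1, A_2 = 3, A_4 = 3, A_6 = 1. Minimum distance d = 2.

Enumerate all 2^3 = 8 messages m ∈ F_2^3.
For each, compute codeword c = mG in F_2^6, then tally its weight.
  m = 000 → c = 000000, weight = 0.
  m = 100 → c = 101110, weight = 4.
  m = 010 → c = 000011, weight = 2.
  m = 110 → c = 101101, weight = 4.
  m = 001 → c = 111100, weight = 4.
  m = 101 → c = 010010, weight = 2.
  m = 011 → c = 111111, weight = 6.
  m = 111 → c = 010001, weight = 2.
Tally weights:
  weight 0: 1 codewords.
  weight 2: 3 codewords.
  weight 4: 3 codewords.
  weight 6: 1 codewords.
Minimum distance d = smallest w > 0 with A_w > 0 = 2.
Sanity: Σ A_w = 8 = 2^3 = 8 ✓.


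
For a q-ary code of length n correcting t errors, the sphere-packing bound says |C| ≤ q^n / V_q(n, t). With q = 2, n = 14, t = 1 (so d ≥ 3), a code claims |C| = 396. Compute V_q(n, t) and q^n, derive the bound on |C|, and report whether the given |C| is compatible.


V_q(n, t) = 15, q^n = 16384, Hamming bound = 1092, |C| = 396 ≤ bound (satisfied).

Step 1: Compute V_q(n, t) = Σ_{j=0}^1 C(n, j) (q−1)^j.
  j = 0: C(14,0)·(1)^0 = 1·1 = 1.
  j = 1: C(14,1)·(1)^1 = 14·1 = 14.
  V_q(n, t) = 1 + 14 = 15.
Step 2: q^n = 2^14 = 16384.
Step 3: Hamming bound ⌊q^n / V_q(n,t)⌋ = ⌊16384/15⌋ = 1092.
Step 4: Compare |C| = 396 to 1092: satisfied.
The claimed |C| lies below the Hamming bound.


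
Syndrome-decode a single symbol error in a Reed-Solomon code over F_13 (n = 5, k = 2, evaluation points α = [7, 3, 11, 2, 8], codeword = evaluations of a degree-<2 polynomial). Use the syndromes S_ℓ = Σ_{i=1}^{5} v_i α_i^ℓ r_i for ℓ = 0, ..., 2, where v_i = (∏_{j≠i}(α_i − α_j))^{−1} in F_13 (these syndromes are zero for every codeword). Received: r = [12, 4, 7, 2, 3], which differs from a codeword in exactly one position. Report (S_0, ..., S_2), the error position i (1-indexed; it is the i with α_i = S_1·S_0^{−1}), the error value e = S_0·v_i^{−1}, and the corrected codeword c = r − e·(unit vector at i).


S = (2, 3, 11), error at position 5, error magnitude e = 2, c = [12, 4, 7, 2, 1].

Step 1: column multipliers v_i = (∏_{j≠i}(α_i − α_j))^{−1} mod 13.
  i = 1 (α = 7): (7−3)(7−11)(7−2)(7−8) = 4·(−4)·5·(−1) = 80 ≡ 2, so v_1 = 2^{−1} = 7 (mod 13).
  i = 2 (α = 3): (3−7)(3−11)(3−2)(3−8) = (−4)·(−8)·1·(−5) = −160 ≡ 9, so v_2 = 9^{−1} = 3 (mod 13).
  i = 3 (α = 11): (11−7)(11−3)(11−2)(11−8) = 4·8·9·3 = 864 ≡ 6, so v_3 = 6^{−1} = 11 (mod 13).
  i = 4 (α = 2): (2−7)(2−3)(2−11)(2−8) = (−5)·(−1)·(−9)·(−6) = 270 ≡ 10, so v_4 = 10^{−1} = 4 (mod 13).
  i = 5 (α = 8): (8−7)(8−3)(8−11)(8−2) = 1·5·(−3)·6 = −90 ≡ 1, so v_5 = 1^{−1} = 1 (mod 13).
  v = [7, 3, 11, 4, 1].
Step 2: syndromes of r = [12, 4, 7, 2, 3] (all sums mod 13).
  S_0 = Σ v_i r_i = 7·12 + 3·4 + 11·7 + 4·2 + 1·3 = 184 ≡ 2.
  S_1 = Σ v_i α_i r_i = 7·7·12 + 3·3·4 + 11·11·7 + 4·2·2 + 1·8·3 = 1511 ≡ 3.
  α_i^2 mod 13 = [10, 9, 4, 4, 12].
  S_2 = Σ v_i α_i^2 r_i = 7·10·12 + 3·9·4 + 11·4·7 + 4·4·2 + 1·12·3 = 1324 ≡ 11.
  S = (2, 3, 11) ≠ 0, so r is not a codeword (an error is present).
Step 3: locate the error. For a single error e at position i, S_ℓ = v_i·e·α_i^ℓ, so α_err = S_1/S_0.
  S_0^{−1} = 2^{−1} = 7 (mod 13), so α_err = 3·7 = 21 ≡ 8 = α_5. Error position i = 5.
  Consistency check: S_2/S_1 = 11·9 = 99 ≡ 8 = α_err ✓ (single-error assumption holds).
Step 4: error magnitude e = S_0/v_5 = S_0·∏_{j≠5}(α_5 − α_j) = 2·1 = 2 ≡ 2 (mod 13).
Step 5: correct position 5: c_5 = r_5 − e = 3 − 2 ≡ 1 (mod 13). Hence c = [12, 4, 7, 2, 1].
  Check: interpolating c through the α_i gives m(x) = 11 + 2·x (degree < 2) with m(α_i) = c_i for every i, so c is indeed a codeword.


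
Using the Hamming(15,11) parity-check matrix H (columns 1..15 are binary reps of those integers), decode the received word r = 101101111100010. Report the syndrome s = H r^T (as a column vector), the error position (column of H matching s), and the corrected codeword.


s = (0, 0, 1, 0)^T, error position = 2, corrected codeword c = 111101111100010

Compute s = H r^T mod 2 one row at a time:
  s_1 = 1 + 1 + 1 + 0 + 0 + 0 + 1 + 0 = 4 ≡ 0 (mod 2).
  s_2 = 1 + 0 + 1 + 1 + 0 + 0 + 1 + 0 = 4 ≡ 0 (mod 2).
  s_3 = 0 + 1 + 1 + 1 + 1 + 0 + 1 + 0 = 5 ≡ 1 (mod 2).
  s_4 = 1 + 1 + 0 + 1 + 1 + 0 + 0 + 0 = 4 ≡ 0 (mod 2).
s = (0, 0, 1, 0)^T — this equals column 2 of H (binary 0010), so error is at position 2.
Correct: flip bit 2 of r = 101101111100010 to get c = 111101111100010.


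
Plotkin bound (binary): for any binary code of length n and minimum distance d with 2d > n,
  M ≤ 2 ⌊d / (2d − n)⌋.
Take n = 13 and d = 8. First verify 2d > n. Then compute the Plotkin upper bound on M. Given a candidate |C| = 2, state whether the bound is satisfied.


Plotkin bound M ≤ 4; given |C| = 2 ≤ bound (satisfied).

Check applicability: 2d = 16, n = 13.
2d − n = 3 > 0, so Plotkin applies.
Compute d/(2d−n) = 8/3 ≈ 2.6667.
⌊d/(2d−n)⌋ = 2.
Plotkin bound: M ≤ 2·2 = 4.
Given |C| = 2, check: satisfied.
This |C| is below the Plotkin bound.


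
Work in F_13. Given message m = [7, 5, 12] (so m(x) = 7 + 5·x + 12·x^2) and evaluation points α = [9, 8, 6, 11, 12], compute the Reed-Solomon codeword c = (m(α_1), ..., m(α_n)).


c = [10, 9, 1, 6, 1]

Message polynomial: m(x) = 7 + 5·x + 12·x^2 (mod 13).
For each evaluation point α_i, compute m(α_i) mod 13:
  α_1 = 9: Horner steps 12 → 9 → 10, so m(9) = 10.
  α_2 = 8: Horner steps 12 → 10 → 9, so m(8) = 9.
  α_3 = 6: Horner steps 12 → 12 → 1, so m(6) = 1.
  α_4 = 11: Horner steps 12 → 7 → 6, so m(11) = 6.
  α_5 = 12: Horner steps 12 → 6 → 1, so m(12) = 1.
Codeword c = [10, 9, 1, 6, 1] ∈ F_13^5.


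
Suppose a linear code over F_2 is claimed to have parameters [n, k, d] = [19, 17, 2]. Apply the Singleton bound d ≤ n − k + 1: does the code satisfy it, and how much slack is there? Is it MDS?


Singleton RHS = n − k + 1 = 3, slack = 1, bound satisfied, not MDS.

Singleton bound: d ≤ n − k + 1.
Here n = 19, k = 17, so n − k + 1 = 3.
Given d = 2, check d ≤ 3: YES.
Slack = (n − k + 1) − d = 1.
The code is NOT MDS (slack = 1 > 0).
Description: the claimed parameters are [19, 17, 2]_2; such a code would be non-MDS.


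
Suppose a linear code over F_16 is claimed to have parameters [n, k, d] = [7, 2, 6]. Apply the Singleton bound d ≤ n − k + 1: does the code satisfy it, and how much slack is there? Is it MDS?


Singleton RHS = n − k + 1 = 6, slack = 0, bound satisfied, MDS.

Singleton bound: d ≤ n − k + 1.
Here n = 7, k = 2, so n − k + 1 = 6.
Given d = 6, check d ≤ 6: YES.
Slack = (n − k + 1) − d = 0.
The code is MDS (slack = 0).
Description: the claimed parameters are [7, 2, 6]_16; such a code would be MDS (meets Singleton bound).


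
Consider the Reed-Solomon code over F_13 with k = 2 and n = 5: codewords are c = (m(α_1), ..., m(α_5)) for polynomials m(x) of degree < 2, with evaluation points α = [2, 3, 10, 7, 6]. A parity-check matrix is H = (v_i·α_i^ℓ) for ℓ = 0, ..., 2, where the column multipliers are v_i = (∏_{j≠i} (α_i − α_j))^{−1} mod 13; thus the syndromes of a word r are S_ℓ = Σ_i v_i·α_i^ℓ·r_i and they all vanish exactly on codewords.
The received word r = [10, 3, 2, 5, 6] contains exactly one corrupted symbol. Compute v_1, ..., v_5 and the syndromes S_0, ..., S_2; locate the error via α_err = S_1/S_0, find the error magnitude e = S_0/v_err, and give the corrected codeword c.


S = (1, 3, 9), error at position 2, error magnitude e = 7, c = [10, 9, 2, 5, 6].

Step 1: column multipliers v_i = (∏_{j≠i}(α_i − α_j))^{−1} mod 13.
  i = 1 (α = 2): (2−3)(2−10)(2−7)(2−6) = (−1)·(−8)·(−5)·(−4) = 160 ≡ 4, so v_1 = 4^{−1} = 10 (mod 13).
  i = 2 (α = 3): (3−2)(3−10)(3−7)(3−6) = 1·(−7)·(−4)·(−3) = −84 ≡ 7, so v_2 = 7^{−1} = 2 (mod 13).
  i = 3 (α = 10): (10−2)(10−3)(10−7)(10−6) = 8·7·3·4 = 672 ≡ 9, so v_3 = 9^{−1} = 3 (mod 13).
  i = 4 (α = 7): (7−2)(7−3)(7−10)(7−6) = 5·4·(−3)·1 = −60 ≡ 5, so v_4 = 5^{−1} = 8 (mod 13).
  i = 5 (α = 6): (6−2)(6−3)(6−10)(6−7) = 4·3·(−4)·(−1) = 48 ≡ 9, so v_5 = 9^{−1} = 3 (mod 13).
  v = [10, 2, 3, 8, 3].
Step 2: syndromes of r = [10, 3, 2, 5, 6] (all sums mod 13).
  S_0 = Σ v_i r_i = 10·10 + 2·3 + 3·2 + 8·5 + 3·6 = 170 ≡ 1.
  S_1 = Σ v_i α_i r_i = 10·2·10 + 2·3·3 + 3·10·2 + 8·7·5 + 3·6·6 = 666 ≡ 3.
  α_i^2 mod 13 = [4, 9, 9, 10, 10].
  S_2 = Σ v_i α_i^2 r_i = 10·4·10 + 2·9·3 + 3·9·2 + 8·10·5 + 3·10·6 = 1088 ≡ 9.
  S = (1, 3, 9) ≠ 0, so r is not a codeword (an error is present).
Step 3: locate the error. For a single error e at position i, S_ℓ = v_i·e·α_i^ℓ, so α_err = S_1/S_0.
  S_0^{−1} = 1^{−1} = 1 (mod 13), so α_err = 3·1 = 3 ≡ 3 = α_2. Error position i = 2.
  Consistency check: S_2/S_1 = 9·9 = 81 ≡ 3 = α_err ✓ (single-error assumption holds).
Step 4: error magnitude e = S_0/v_2 = S_0·∏_{j≠2}(α_2 − α_j) = 1·7 = 7 ≡ 7 (mod 13).
Step 5: correct position 2: c_2 = r_2 − e = 3 − 7 ≡ 9 (mod 13). Hence c = [10, 9, 2, 5, 6].
  Check: interpolating c through the α_i gives m(x) = 12 + 12·x (degree < 2) with m(α_i) = c_i for every i, so c is indeed a codeword.


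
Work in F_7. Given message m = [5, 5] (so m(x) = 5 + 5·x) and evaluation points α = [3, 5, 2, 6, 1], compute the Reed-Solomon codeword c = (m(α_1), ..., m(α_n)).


c = [6, 2, 1, 0, 3]

Message polynomial: m(x) = 5 + 5·x (mod 7).
For each evaluation point α_i, compute m(α_i) mod 7:
  α_1 = 3: Horner steps 5 → 6, so m(3) = 6.
  α_2 = 5: Horner steps 5 → 2, so m(5) = 2.
  α_3 = 2: Horner steps 5 → 1, so m(2) = 1.
  α_4 = 6: Horner steps 5 → 0, so m(6) = 0.
  α_5 = 1: Horner steps 5 → 3, so m(1) = 3.
Codeword c = [6, 2, 1, 0, 3] ∈ F_7^5.


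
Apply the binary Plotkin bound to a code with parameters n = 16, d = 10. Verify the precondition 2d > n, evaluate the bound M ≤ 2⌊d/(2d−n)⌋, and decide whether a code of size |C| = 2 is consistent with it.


Plotkin bound M ≤ 4; given |C| = 2 ≤ bound (satisfied).

Check applicability: 2d = 20, n = 16.
2d − n = 4 > 0, so Plotkin applies.
Compute d/(2d−n) = 10/4 ≈ 2.5000.
⌊d/(2d−n)⌋ = 2.
Plotkin bound: M ≤ 2·2 = 4.
Given |C| = 2, check: satisfied.
This |C| is below the Plotkin bound.


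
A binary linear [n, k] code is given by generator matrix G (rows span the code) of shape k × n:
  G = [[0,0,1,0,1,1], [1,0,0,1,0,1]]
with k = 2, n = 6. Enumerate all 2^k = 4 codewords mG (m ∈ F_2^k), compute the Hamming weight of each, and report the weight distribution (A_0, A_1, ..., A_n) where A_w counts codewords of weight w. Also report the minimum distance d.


Weight distribution: A_0 = 1, A_3 = 2, A_4 = 1. Minimum distance d = 3.

Enumerate all 2^2 = 4 messages m ∈ F_2^2.
For each, compute codeword c = mG in F_2^6, then tally its weight.
  m = 00 → c = 000000, weight = 0.
  m = 10 → c = 001011, weight = 3.
  m = 01 → c = 100101, weight = 3.
  m = 11 → c = 101110, weight = 4.
Tally weights:
  weight 0: 1 codewords.
  weight 3: 2 codewords.
  weight 4: 1 codewords.
Minimum distance d = smallest w > 0 with A_w > 0 = 3.
Sanity: Σ A_w = 4 = 2^2 = 4 ✓.


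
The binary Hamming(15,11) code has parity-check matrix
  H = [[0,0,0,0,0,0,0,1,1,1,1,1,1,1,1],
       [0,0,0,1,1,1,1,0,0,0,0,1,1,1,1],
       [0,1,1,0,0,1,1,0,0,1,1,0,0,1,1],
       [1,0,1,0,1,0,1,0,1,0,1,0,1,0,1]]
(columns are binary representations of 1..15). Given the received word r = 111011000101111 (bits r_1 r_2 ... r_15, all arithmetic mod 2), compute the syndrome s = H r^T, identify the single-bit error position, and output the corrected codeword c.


s = (1, 0, 0, 1)^T, error position = 9, corrected codeword c = 111011001101111

Compute s = H r^T mod 2 one row at a time:
  s_1 = 0 + 0 + 1 + 0 + 1 + 1 + 1 + 1 = 5 ≡ 1 (mod 2).
  s_2 = 0 + 1 + 1 + 0 + 1 + 1 + 1 + 1 = 6 ≡ 0 (mod 2).
  s_3 = 1 + 1 + 1 + 0 + 1 + 0 + 1 + 1 = 6 ≡ 0 (mod 2).
  s_4 = 1 + 1 + 1 + 0 + 0 + 0 + 1 + 1 = 5 ≡ 1 (mod 2).
s = (1, 0, 0, 1)^T — this equals column 9 of H (binary 1001), so error is at position 9.
Correct: flip bit 9 of r = 111011000101111 to get c = 111011001101111.


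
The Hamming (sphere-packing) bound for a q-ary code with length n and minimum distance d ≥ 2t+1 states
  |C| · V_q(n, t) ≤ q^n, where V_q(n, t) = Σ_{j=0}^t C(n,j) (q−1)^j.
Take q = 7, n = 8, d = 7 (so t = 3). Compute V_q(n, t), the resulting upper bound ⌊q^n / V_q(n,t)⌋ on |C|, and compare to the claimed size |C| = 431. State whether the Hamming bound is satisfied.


V_q(n, t) = 13153, q^n = 5764801, Hamming bound = 438, |C| = 431 ≤ bound (satisfied).

Step 1: Compute V_q(n, t) = Σ_{j=0}^3 C(n, j) (q−1)^j.
  j = 0: C(8,0)·(6)^0 = 1·1 = 1.
  j = 1: C(8,1)·(6)^1 = 8·6 = 48.
  j = 2: C(8,2)·(6)^2 = 28·36 = 1008.
  j = 3: C(8,3)·(6)^3 = 56·216 = 12096.
  V_q(n, t) = 1 + 48 + 1008 + 12096 = 13153.
Step 2: q^n = 7^8 = 5764801.
Step 3: Hamming bound ⌊q^n / V_q(n,t)⌋ = ⌊5764801/13153⌋ = 438.
Step 4: Compare |C| = 431 to 438: satisfied.
The claimed |C| lies below the Hamming bound.


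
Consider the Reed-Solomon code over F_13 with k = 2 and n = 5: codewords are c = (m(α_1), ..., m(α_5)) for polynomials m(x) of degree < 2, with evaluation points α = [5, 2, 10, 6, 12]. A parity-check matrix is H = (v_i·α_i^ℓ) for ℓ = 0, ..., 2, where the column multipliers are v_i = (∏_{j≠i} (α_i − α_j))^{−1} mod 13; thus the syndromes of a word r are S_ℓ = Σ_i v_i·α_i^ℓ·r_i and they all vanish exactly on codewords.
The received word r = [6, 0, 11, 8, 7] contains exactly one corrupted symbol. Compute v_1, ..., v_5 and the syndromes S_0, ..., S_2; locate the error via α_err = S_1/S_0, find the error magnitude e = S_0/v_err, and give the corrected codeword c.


S = (12, 3, 4), error at position 3, error magnitude e = 8, c = [6, 0, 3, 8, 7].

Step 1: column multipliers v_i = (∏_{j≠i}(α_i − α_j))^{−1} mod 13.
  i = 1 (α = 5): (5−2)(5−10)(5−6)(5−12) = 3·(−5)·(−1)·(−7) = −105 ≡ 12, so v_1 = 12^{−1} = 12 (mod 13).
  i = 2 (α = 2): (2−5)(2−10)(2−6)(2−12) = (−3)·(−8)·(−4)·(−10) = 960 ≡ 11, so v_2 = 11^{−1} = 6 (mod 13).
  i = 3 (α = 10): (10−5)(10−2)(10−6)(10−12) = 5·8·4·(−2) = −320 ≡ 5, so v_3 = 5^{−1} = 8 (mod 13).
  i = 4 (α = 6): (6−5)(6−2)(6−10)(6−12) = 1·4·(−4)·(−6) = 96 ≡ 5, so v_4 = 5^{−1} = 8 (mod 13).
  i = 5 (α = 12): (12−5)(12−2)(12−10)(12−6) = 7·10·2·6 = 840 ≡ 8, so v_5 = 8^{−1} = 5 (mod 13).
  v = [12, 6, 8, 8, 5].
Step 2: syndromes of r = [6, 0, 11, 8, 7] (all sums mod 13).
  S_0 = Σ v_i r_i = 12·6 + 6·0 + 8·11 + 8·8 + 5·7 = 259 ≡ 12.
  S_1 = Σ v_i α_i r_i = 12·5·6 + 6·2·0 + 8·10·11 + 8·6·8 + 5·12·7 = 2044 ≡ 3.
  α_i^2 mod 13 = [12, 4, 9, 10, 1].
  S_2 = Σ v_i α_i^2 r_i = 12·12·6 + 6·4·0 + 8·9·11 + 8·10·8 + 5·1·7 = 2331 ≡ 4.
  S = (12, 3, 4) ≠ 0, so r is not a codeword (an error is present).
Step 3: locate the error. For a single error e at position i, S_ℓ = v_i·e·α_i^ℓ, so α_err = S_1/S_0.
  S_0^{−1} = 12^{−1} = 12 (mod 13), so α_err = 3·12 = 36 ≡ 10 = α_3. Error position i = 3.
  Consistency check: S_2/S_1 = 4·9 = 36 ≡ 10 = α_err ✓ (single-error assumption holds).
Step 4: error magnitude e = S_0/v_3 = S_0·∏_{j≠3}(α_3 − α_j) = 12·5 = 60 ≡ 8 (mod 13).
Step 5: correct position 3: c_3 = r_3 − e = 11 − 8 ≡ 3 (mod 13). Hence c = [6, 0, 3, 8, 7].
  Check: interpolating c through the α_i gives m(x) = 9 + 2·x (degree < 2) with m(α_i) = c_i for every i, so c is indeed a codeword.


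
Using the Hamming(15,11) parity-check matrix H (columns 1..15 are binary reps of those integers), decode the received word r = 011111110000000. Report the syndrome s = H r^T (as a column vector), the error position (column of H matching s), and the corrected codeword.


s = (1, 0, 0, 1)^T, error position = 9, corrected codeword c = 011111111000000

Compute s = H r^T mod 2 one row at a time:
  s_1 = 1 + 0 + 0 + 0 + 0 + 0 + 0 + 0 = 1 ≡ 1 (mod 2).
  s_2 = 1 + 1 + 1 + 1 + 0 + 0 + 0 + 0 = 4 ≡ 0 (mod 2).
  s_3 = 1 + 1 + 1 + 1 + 0 + 0 + 0 + 0 = 4 ≡ 0 (mod 2).
  s_4 = 0 + 1 + 1 + 1 + 0 + 0 + 0 + 0 = 3 ≡ 1 (mod 2).
s = (1, 0, 0, 1)^T — this equals column 9 of H (binary 1001), so error is at position 9.
Correct: flip bit 9 of r = 011111110000000 to get c = 011111111000000.


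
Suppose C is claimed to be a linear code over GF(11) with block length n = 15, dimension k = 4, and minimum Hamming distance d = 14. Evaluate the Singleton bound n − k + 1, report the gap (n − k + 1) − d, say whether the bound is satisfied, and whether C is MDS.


Singleton RHS = n − k + 1 = 12, slack = -2, bound violated (no such code; not MDS).

Singleton bound: d ≤ n − k + 1.
Here n = 15, k = 4, so n − k + 1 = 12.
Given d = 14, check d ≤ 12: NO.
Slack = (n − k + 1) − d = -2.
The slack is negative: d = 14 exceeds n − k + 1 = 12 by 2, so the Singleton bound is violated and no linear [15, 4, 14]_11 code can exist. In particular it is not MDS (MDS requires d = n − k + 1 exactly).
Description: the claimed parameters are [15, 4, 14]_11; such a code would be impossible (violates the Singleton bound).


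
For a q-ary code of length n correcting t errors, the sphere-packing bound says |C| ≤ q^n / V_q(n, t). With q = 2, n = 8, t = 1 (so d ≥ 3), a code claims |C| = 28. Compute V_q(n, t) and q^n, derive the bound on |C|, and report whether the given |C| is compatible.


V_q(n, t) = 9, q^n = 256, Hamming bound = 28, |C| = 28 ≤ bound (satisfied).

Step 1: Compute V_q(n, t) = Σ_{j=0}^1 C(n, j) (q−1)^j.
  j = 0: C(8,0)·(1)^0 = 1·1 = 1.
  j = 1: C(8,1)·(1)^1 = 8·1 = 8.
  V_q(n, t) = 1 + 8 = 9.
Step 2: q^n = 2^8 = 256.
Step 3: Hamming bound ⌊q^n / V_q(n,t)⌋ = ⌊256/9⌋ = 28.
Step 4: Compare |C| = 28 to 28: satisfied.
The claimed |C| lies at the Hamming bound (tight).


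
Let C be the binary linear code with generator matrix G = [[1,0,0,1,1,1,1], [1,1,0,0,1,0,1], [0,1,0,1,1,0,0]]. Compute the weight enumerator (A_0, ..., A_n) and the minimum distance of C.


Weight distribution: A_0 = 1, A_2 = 1, A_3 = 3, A_4 = 2, A_5 = 1. Minimum distance d = 2.

Enumerate all 2^3 = 8 messages m ∈ F_2^3.
For each, compute codeword c = mG in F_2^7, then tally its weight.
  m = 000 → c = 0000000, weight = 0.
  m = 100 → c = 1001111, weight = 5.
  m = 010 → c = 1100101, weight = 4.
  m = 110 → c = 0101010, weight = 3.
  m = 001 → c = 0101100, weight = 3.
  m = 101 → c = 1100011, weight = 4.
  m = 011 → c = 1001001, weight = 3.
  m = 111 → c = 0000110, weight = 2.
Tally weights:
  weight 0: 1 codewords.
  weight 2: 1 codewords.
  weight 3: 3 codewords.
  weight 4: 2 codewords.
  weight 5: 1 codewords.
Minimum distance d = smallest w > 0 with A_w > 0 = 2.
Sanity: Σ A_w = 8 = 2^3 = 8 ✓.
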